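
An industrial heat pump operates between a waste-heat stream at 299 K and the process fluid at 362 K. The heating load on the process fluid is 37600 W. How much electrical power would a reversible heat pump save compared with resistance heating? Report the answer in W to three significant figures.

31100 W

The reservoir spacing is ΔT = 362 − 299 = 63.00 K.
COP_Carnot = T_H/ΔT = 362.00/63.00 = 5.746.
Resistance heating needs Ẇ_res = Q̇_H = 37600 W; the reversible heat pump needs only Ẇ_hp = Q̇_H/COP = 6544 W.
Saving = 37600 − 6544 = 31060 W.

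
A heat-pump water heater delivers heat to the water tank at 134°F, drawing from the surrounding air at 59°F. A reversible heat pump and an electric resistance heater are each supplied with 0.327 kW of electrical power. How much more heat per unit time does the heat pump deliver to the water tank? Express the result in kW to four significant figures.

2.261 kW

In absolute terms T_C = 288.15 K and T_H = 329.82 K, so ΔT = 41.67 K.
COP_Carnot = T_H/ΔT = 329.82/41.67 = 7.916.
The heat pump delivers Q̇_H = COP × Ẇ = 2.588 kW; the resistance heater delivers Ẇ = 0.3270 kW.
Extra = (COP − 1)·Ẇ = 2.261 kW.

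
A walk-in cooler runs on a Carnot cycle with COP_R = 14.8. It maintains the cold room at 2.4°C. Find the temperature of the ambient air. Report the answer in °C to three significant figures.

COP_R = T_C/(T_H − T_C) gives T_H − T_C = T_C/COP.
With T_C = 275.55 K, T_H = 275.55 × (1 + 1/14.8) = 294.17 K.
Converting, 294.17 K = 21.02°C.

21.0 °C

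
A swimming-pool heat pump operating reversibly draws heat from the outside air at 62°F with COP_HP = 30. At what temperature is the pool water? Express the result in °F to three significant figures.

80.0 °F

COP_HP = T_H/(T_H − T_C) rearranges to T_H = COP·T_C/(COP − 1).
With T_C = 289.82 K, T_H = 30 × 289.82/29.00 = 299.81 K.
Converting, 299.81 K = 79.99°F.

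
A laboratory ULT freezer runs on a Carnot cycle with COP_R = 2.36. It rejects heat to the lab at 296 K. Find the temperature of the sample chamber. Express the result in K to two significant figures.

210 K

For a Carnot refrigerator COP_R = T_C/(T_H − T_C), so T_C = COP·T_H/(1 + COP).
With T_H = 296.00 K, T_C = 2.36 × 296.00/3.360 = 207.90 K.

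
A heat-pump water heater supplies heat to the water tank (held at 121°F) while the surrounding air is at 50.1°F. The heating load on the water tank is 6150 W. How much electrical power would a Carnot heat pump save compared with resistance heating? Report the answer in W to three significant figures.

In absolute terms T_C = 283.21 K and T_H = 322.59 K, so ΔT = 39.39 K.
COP_Carnot = T_H/ΔT = 322.59/39.39 = 8.190.
Resistance heating needs Ẇ_res = Q̇_H = 6150 W; the reversible heat pump needs only Ẇ_hp = Q̇_H/COP = 750.9 W.
Saving = 6150 − 750.9 = 5399 W.

5400 W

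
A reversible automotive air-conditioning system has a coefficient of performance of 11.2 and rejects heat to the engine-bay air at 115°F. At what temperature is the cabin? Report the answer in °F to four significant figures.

For a Carnot refrigerator COP_R = T_C/(T_H − T_C), so T_C = COP·T_H/(1 + COP).
With T_H = 319.26 K, T_C = 11.2 × 319.26/12.20 = 293.09 K.
Converting, 293.09 K = 67.90°F.

67.90 °F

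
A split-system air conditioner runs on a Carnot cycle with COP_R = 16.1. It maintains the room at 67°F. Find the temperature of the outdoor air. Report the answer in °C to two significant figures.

38 °C

COP_R = T_C/(T_H − T_C) gives T_H − T_C = T_C/COP.
With T_C = 292.59 K, T_H = 292.59 × (1 + 1/16.1) = 310.77 K.
Converting, 310.77 K = 37.62°C.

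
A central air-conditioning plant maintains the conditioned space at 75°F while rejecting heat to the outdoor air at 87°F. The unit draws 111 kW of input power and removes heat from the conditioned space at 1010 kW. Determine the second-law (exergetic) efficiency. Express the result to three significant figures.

COP_actual = Q̇_C/Ẇ = 1010/111.0 = 9.099.
In absolute terms T_C = 297.04 K and T_H = 303.71 K, so ΔT = 6.667 K.
COP_Carnot = T_C/ΔT = 297.04/6.667 = 44.56.
η_II = COP_actual/COP_Carnot = 9.099/44.56 = 0.2042.

0.204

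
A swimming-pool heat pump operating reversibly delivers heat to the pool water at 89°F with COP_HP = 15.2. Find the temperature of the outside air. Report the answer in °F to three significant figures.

COP_HP = T_H/(T_H − T_C) gives T_H − T_C = T_H/COP.
With T_H = 304.82 K, T_C = 304.82 × (1 − 1/15.2) = 284.76 K.
Converting, 284.76 K = 52.90°F.

52.9 °F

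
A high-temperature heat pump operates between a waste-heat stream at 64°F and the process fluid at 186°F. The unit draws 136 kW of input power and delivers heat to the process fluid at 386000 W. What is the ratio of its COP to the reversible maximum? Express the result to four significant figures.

0.5363

Converting, Q̇_H = 386000 W = 386.0 kW, so COP_actual = Q̇_H/Ẇ = 386.0/136.0 = 2.838.
In absolute terms T_C = 290.93 K and T_H = 358.71 K, so ΔT = 67.78 K.
COP_Carnot = T_H/ΔT = 358.71/67.78 = 5.292.
η_II = COP_actual/COP_Carnot = 2.838/5.292 = 0.5363.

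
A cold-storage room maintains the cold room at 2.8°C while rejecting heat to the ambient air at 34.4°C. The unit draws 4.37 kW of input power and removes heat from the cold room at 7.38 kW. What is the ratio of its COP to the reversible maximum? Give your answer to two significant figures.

0.19

COP_actual = Q̇_C/Ẇ = 7.380/4.370 = 1.689.
In absolute terms T_C = 275.95 K and T_H = 307.55 K, so ΔT = 31.60 K.
COP_Carnot = T_C/ΔT = 275.95/31.60 = 8.733.
η_II = COP_actual/COP_Carnot = 1.689/8.733 = 0.1934.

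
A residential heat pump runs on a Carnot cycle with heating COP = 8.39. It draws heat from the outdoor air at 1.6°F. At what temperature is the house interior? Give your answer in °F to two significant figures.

COP_HP = T_H/(T_H − T_C) rearranges to T_H = COP·T_C/(COP − 1).
With T_C = 256.26 K, T_H = 8.39 × 256.26/7.390 = 290.94 K.
Converting, 290.94 K = 64.02°F.

64 °F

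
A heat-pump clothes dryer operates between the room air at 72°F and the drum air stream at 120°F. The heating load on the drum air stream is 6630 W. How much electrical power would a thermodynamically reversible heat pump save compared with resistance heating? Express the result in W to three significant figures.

In absolute terms T_C = 295.37 K and T_H = 322.04 K, so ΔT = 26.67 K.
COP_Carnot = T_H/ΔT = 322.04/26.67 = 12.08.
Resistance heating needs Ẇ_res = Q̇_H = 6630 W; the reversible heat pump needs only Ẇ_hp = Q̇_H/COP = 549.0 W.
Saving = 6630 − 549.0 = 6081 W.

6080 W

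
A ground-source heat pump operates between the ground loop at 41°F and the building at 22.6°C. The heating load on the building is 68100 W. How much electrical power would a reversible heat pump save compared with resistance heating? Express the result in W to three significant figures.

64000 W

In absolute terms T_C = 278.15 K and T_H = 295.75 K, so ΔT = 17.60 K.
COP_Carnot = T_H/ΔT = 295.75/17.60 = 16.80.
Resistance heating needs Ẇ_res = Q̇_H = 68100 W; the reversible heat pump needs only Ẇ_hp = Q̇_H/COP = 4053 W.
Saving = 68100 − 4053 = 64050 W.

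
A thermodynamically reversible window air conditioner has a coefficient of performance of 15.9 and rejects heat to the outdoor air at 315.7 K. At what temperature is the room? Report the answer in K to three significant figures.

297 K

For a Carnot refrigerator COP_R = T_C/(T_H − T_C), so T_C = COP·T_H/(1 + COP).
With T_H = 315.70 K, T_C = 15.9 × 315.70/16.90 = 297.02 K.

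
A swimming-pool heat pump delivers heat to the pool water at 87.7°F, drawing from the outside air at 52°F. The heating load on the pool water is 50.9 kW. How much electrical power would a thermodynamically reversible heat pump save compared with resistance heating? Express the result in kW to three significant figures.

In absolute terms T_C = 284.26 K and T_H = 304.09 K, so ΔT = 19.83 K.
COP_Carnot = T_H/ΔT = 304.09/19.83 = 15.33.
Resistance heating needs Ẇ_res = Q̇_H = 50.90 kW; the reversible heat pump needs only Ẇ_hp = Q̇_H/COP = 3.320 kW.
Saving = 50.90 − 3.320 = 47.58 kW.

47.6 kW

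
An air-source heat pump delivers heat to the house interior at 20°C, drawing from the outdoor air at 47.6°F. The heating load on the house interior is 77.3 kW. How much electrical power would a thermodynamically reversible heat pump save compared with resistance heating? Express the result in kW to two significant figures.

74 kW

In absolute terms T_C = 281.82 K and T_H = 293.15 K, so ΔT = 11.33 K.
COP_Carnot = T_H/ΔT = 293.15/11.33 = 25.87.
Resistance heating needs Ẇ_res = Q̇_H = 77.30 kW; the reversible heat pump needs only Ẇ_hp = Q̇_H/COP = 2.988 kW.
Saving = 77.30 − 2.988 = 74.31 kW.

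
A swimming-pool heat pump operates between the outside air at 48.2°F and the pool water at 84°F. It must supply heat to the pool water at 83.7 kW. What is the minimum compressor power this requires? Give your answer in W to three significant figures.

5510 W

In absolute terms T_C = 282.15 K and T_H = 302.04 K, so ΔT = 19.89 K.
COP_Carnot = T_H/ΔT = 302.04/19.89 = 15.19.
Ẇ_min = Q̇/COP_Carnot = 83.70/15.19 = 5.512 kW = 5512 W.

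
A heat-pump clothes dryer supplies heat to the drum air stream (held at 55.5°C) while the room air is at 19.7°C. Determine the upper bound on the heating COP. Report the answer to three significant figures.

In absolute terms T_C = 292.85 K and T_H = 328.65 K, so ΔT = 35.80 K.
For a reversible cycle, COP_Carnot = T_H/ΔT = 328.65/35.80 = 9.180.

9.18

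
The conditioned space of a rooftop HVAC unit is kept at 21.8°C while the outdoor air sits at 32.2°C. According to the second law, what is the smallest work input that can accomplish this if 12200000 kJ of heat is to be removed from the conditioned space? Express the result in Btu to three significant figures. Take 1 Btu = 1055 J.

In absolute terms T_C = 294.95 K and T_H = 305.35 K, so ΔT = 10.40 K.
The reversible limit is COP_R = T_C/ΔT = 28.36, so W_min = Q_C/COP = Q_C·ΔT/T_C.
W_min = 12200000 × 10.40/294.95 = 430200 kJ = 407700 Btu.

408000 Btu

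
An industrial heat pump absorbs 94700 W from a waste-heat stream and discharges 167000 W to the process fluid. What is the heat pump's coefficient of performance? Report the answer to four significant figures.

The first law gives Q̇_H = Q̇_C + Ẇ, so the three rates are Q̇_C = 94700, Q̇_H = 167000, Ẇ = 72300 W.
COP_HP = Q̇_H/Ẇ = 167000/72300 = 2.310.

2.310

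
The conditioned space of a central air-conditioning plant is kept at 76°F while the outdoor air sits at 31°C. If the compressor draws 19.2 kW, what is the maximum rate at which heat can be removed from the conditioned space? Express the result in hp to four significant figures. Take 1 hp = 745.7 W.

In absolute terms T_C = 297.59 K and T_H = 304.15 K, so ΔT = 6.556 K.
COP_Carnot = T_C/ΔT = 297.59/6.556 = 45.40.
Q̇_max = COP_Carnot × Ẇ = 45.40 × 19.20 kW = 871.6 kW = 1169 hp.

1169 hp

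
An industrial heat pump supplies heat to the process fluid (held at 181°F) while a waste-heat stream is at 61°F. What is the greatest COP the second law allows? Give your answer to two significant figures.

5.3

In absolute terms T_C = 289.26 K and T_H = 355.93 K, so ΔT = 66.67 K.
For a reversible cycle, COP_Carnot = T_H/ΔT = 355.93/66.67 = 5.339.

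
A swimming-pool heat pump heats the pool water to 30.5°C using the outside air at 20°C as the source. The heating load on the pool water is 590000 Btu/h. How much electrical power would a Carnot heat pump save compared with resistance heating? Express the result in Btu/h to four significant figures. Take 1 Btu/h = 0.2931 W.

In absolute terms T_C = 293.15 K and T_H = 303.65 K, so ΔT = 10.50 K.
COP_Carnot = T_H/ΔT = 303.65/10.50 = 28.92.
Resistance heating needs Ẇ_res = Q̇_H = 590000 Btu/h; the reversible heat pump needs only Ẇ_hp = Q̇_H/COP = 20400 Btu/h.
Saving = 590000 − 20400 = 569600 Btu/h.

569600 Btu/h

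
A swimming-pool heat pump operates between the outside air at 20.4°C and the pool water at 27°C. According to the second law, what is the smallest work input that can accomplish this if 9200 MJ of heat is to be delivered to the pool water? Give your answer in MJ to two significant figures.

200 MJ

In absolute terms T_C = 293.55 K and T_H = 300.15 K, so ΔT = 6.600 K.
The reversible limit is COP_HP = T_H/ΔT = 45.48, so W_min = Q_H/COP = Q_H·ΔT/T_H.
W_min = 9200 × 6.600/300.15 = 202.3 MJ.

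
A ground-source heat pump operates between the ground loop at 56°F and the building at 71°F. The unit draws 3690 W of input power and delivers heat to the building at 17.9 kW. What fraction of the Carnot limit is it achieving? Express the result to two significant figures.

0.14

Converting, Q̇_H = 17.90 kW = 17900 W, so COP_actual = Q̇_H/Ẇ = 17900/3690 = 4.851.
In absolute terms T_C = 286.48 K and T_H = 294.82 K, so ΔT = 8.333 K.
COP_Carnot = T_H/ΔT = 294.82/8.333 = 35.38.
η_II = COP_actual/COP_Carnot = 4.851/35.38 = 0.1371.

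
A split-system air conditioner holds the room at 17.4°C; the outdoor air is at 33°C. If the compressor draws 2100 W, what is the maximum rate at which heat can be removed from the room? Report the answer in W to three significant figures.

In absolute terms T_C = 290.55 K and T_H = 306.15 K, so ΔT = 15.60 K.
COP_Carnot = T_C/ΔT = 290.55/15.60 = 18.63.
Q̇_max = COP_Carnot × Ẇ = 18.63 × 2100 W = 39110 W.

39100 W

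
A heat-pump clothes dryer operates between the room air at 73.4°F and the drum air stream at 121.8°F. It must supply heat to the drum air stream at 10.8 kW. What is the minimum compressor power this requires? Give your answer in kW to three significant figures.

In absolute terms T_C = 296.15 K and T_H = 323.04 K, so ΔT = 26.89 K.
COP_Carnot = T_H/ΔT = 323.04/26.89 = 12.01.
Ẇ_min = Q̇/COP_Carnot = 10.80/12.01 = 0.8990 kW.

0.899 kW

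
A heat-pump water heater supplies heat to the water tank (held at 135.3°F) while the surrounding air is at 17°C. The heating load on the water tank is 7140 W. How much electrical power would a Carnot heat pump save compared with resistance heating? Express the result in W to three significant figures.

In absolute terms T_C = 290.15 K and T_H = 330.54 K, so ΔT = 40.39 K.
COP_Carnot = T_H/ΔT = 330.54/40.39 = 8.184.
Resistance heating needs Ẇ_res = Q̇_H = 7140 W; the reversible heat pump needs only Ẇ_hp = Q̇_H/COP = 872.4 W.
Saving = 7140 − 872.4 = 6268 W.

6270 W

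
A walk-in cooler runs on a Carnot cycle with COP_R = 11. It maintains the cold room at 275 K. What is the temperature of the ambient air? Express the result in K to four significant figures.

COP_R = T_C/(T_H − T_C) gives T_H − T_C = T_C/COP.
With T_C = 275.00 K, T_H = 275.00 × (1 + 1/11) = 300.00 K.

300.0 K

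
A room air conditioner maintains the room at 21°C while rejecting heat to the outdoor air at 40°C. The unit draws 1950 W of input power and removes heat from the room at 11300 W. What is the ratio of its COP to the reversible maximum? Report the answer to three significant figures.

COP_actual = Q̇_C/Ẇ = 11300/1950 = 5.795.
In absolute terms T_C = 294.15 K and T_H = 313.15 K, so ΔT = 19.00 K.
COP_Carnot = T_C/ΔT = 294.15/19.00 = 15.48.
η_II = COP_actual/COP_Carnot = 5.795/15.48 = 0.3743.

0.374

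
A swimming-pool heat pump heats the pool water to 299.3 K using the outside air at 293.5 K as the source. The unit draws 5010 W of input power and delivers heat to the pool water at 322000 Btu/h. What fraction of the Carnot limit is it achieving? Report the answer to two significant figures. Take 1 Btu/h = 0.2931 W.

0.37

Converting, Q̇_H = 322000 Btu/h = 94380 W, so COP_actual = Q̇_H/Ẇ = 94380/5010 = 18.84.
The reservoir spacing is ΔT = 299.3 − 293.5 = 5.800 K.
COP_Carnot = T_H/ΔT = 299.30/5.800 = 51.60.
η_II = COP_actual/COP_Carnot = 18.84/51.60 = 0.3651.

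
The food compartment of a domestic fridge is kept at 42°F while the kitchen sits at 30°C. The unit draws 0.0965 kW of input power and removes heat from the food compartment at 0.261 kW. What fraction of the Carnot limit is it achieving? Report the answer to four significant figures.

0.2372

COP_actual = Q̇_C/Ẇ = 0.2610/0.09650 = 2.705.
In absolute terms T_C = 278.71 K and T_H = 303.15 K, so ΔT = 24.44 K.
COP_Carnot = T_C/ΔT = 278.71/24.44 = 11.40.
η_II = COP_actual/COP_Carnot = 2.705/11.40 = 0.2372.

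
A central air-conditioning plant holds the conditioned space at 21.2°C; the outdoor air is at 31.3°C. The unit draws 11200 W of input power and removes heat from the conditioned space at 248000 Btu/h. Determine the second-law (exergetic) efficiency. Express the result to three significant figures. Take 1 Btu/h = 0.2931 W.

Converting, Q̇_C = 248000 Btu/h = 72690 W, so COP_actual = Q̇_C/Ẇ = 72690/11200 = 6.490.
In absolute terms T_C = 294.35 K and T_H = 304.45 K, so ΔT = 10.10 K.
COP_Carnot = T_C/ΔT = 294.35/10.10 = 29.14.
η_II = COP_actual/COP_Carnot = 6.490/29.14 = 0.2227.

0.223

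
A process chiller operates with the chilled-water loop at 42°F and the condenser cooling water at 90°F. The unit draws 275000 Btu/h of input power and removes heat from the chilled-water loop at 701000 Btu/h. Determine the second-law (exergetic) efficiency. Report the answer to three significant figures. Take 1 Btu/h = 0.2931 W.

COP_actual = Q̇_C/Ẇ = 701000/275000 = 2.549.
In absolute terms T_C = 278.71 K and T_H = 305.37 K, so ΔT = 26.67 K.
COP_Carnot = T_C/ΔT = 278.71/26.67 = 10.45.
η_II = COP_actual/COP_Carnot = 2.549/10.45 = 0.2439.

0.244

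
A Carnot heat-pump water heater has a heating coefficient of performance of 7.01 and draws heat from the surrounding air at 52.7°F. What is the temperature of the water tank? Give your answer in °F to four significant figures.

COP_HP = T_H/(T_H − T_C) rearranges to T_H = COP·T_C/(COP − 1).
With T_C = 284.65 K, T_H = 7.01 × 284.65/6.010 = 332.01 K.
Converting, 332.01 K = 137.95°F.

138.0 °F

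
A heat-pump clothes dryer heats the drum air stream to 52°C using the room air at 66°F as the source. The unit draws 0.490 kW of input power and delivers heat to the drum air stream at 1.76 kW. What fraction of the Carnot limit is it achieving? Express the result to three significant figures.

0.366

COP_actual = Q̇_H/Ẇ = 1.760/0.4900 = 3.592.
In absolute terms T_C = 292.04 K and T_H = 325.15 K, so ΔT = 33.11 K.
COP_Carnot = T_H/ΔT = 325.15/33.11 = 9.820.
η_II = COP_actual/COP_Carnot = 3.592/9.820 = 0.3658.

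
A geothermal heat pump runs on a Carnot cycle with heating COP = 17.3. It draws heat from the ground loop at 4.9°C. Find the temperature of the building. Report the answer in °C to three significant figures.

22.0 °C

COP_HP = T_H/(T_H − T_C) rearranges to T_H = COP·T_C/(COP − 1).
With T_C = 278.05 K, T_H = 17.3 × 278.05/16.30 = 295.11 K.
Converting, 295.11 K = 21.96°C.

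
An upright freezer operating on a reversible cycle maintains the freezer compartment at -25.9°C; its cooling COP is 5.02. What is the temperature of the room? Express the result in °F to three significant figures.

74.0 °F

COP_R = T_C/(T_H − T_C) gives T_H − T_C = T_C/COP.
With T_C = 247.25 K, T_H = 247.25 × (1 + 1/5.02) = 296.50 K.
Converting, 296.50 K = 74.04°F.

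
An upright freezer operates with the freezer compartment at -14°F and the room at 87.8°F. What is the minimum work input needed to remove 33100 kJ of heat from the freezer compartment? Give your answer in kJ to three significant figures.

In absolute terms T_C = 247.59 K and T_H = 304.15 K, so ΔT = 56.56 K.
The reversible limit is COP_R = T_C/ΔT = 4.378, so W_min = Q_C/COP = Q_C·ΔT/T_C.
W_min = 33100 × 56.56/247.59 = 7561 kJ.

7560 kJ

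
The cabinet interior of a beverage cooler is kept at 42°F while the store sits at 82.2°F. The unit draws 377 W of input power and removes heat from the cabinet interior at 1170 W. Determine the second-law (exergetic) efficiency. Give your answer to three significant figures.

COP_actual = Q̇_C/Ẇ = 1170/377.0 = 3.103.
In absolute terms T_C = 278.71 K and T_H = 301.04 K, so ΔT = 22.33 K.
COP_Carnot = T_C/ΔT = 278.71/22.33 = 12.48.
η_II = COP_actual/COP_Carnot = 3.103/12.48 = 0.2487.

0.249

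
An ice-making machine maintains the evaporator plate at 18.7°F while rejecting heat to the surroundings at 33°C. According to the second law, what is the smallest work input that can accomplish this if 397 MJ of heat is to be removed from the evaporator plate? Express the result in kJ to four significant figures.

60330 kJ

In absolute terms T_C = 265.76 K and T_H = 306.15 K, so ΔT = 40.39 K.
The reversible limit is COP_R = T_C/ΔT = 6.580, so W_min = Q_C/COP = Q_C·ΔT/T_C.
W_min = 397.0 × 40.39/265.76 = 60.33 MJ = 60330 kJ.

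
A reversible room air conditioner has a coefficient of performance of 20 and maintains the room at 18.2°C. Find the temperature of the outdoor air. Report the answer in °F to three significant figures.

91.0 °F

COP_R = T_C/(T_H − T_C) gives T_H − T_C = T_C/COP.
With T_C = 291.35 K, T_H = 291.35 × (1 + 1/20) = 305.92 K.
Converting, 305.92 K = 90.98°F.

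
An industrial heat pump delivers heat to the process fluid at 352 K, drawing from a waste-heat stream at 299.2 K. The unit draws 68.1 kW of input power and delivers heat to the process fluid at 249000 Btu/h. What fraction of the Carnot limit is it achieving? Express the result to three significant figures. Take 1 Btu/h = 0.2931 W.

Converting, Q̇_H = 249000 Btu/h = 72.98 kW, so COP_actual = Q̇_H/Ẇ = 72.98/68.10 = 1.072.
The reservoir spacing is ΔT = 352 − 299.2 = 52.80 K.
COP_Carnot = T_H/ΔT = 352.00/52.80 = 6.667.
η_II = COP_actual/COP_Carnot = 1.072/6.667 = 0.1608.

0.161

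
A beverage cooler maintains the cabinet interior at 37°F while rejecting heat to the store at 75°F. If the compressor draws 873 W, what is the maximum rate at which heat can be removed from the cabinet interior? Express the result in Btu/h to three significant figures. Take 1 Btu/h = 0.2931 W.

In absolute terms T_C = 275.93 K and T_H = 297.04 K, so ΔT = 21.11 K.
COP_Carnot = T_C/ΔT = 275.93/21.11 = 13.07.
Q̇_max = COP_Carnot × Ẇ = 13.07 × 873.0 W = 11410 W = 38930 Btu/h.

38900 Btu/h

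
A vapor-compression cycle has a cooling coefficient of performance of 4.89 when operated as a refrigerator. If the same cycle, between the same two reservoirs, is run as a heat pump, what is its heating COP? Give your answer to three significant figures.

5.89

The first law on one cycle gives Q_H = Q_C + W, so Q_H/W = Q_C/W + 1.
COP_HP = COP_R + 1 = 4.89 + 1 = 5.89.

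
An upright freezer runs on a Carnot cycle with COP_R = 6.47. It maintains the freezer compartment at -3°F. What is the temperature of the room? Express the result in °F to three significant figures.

COP_R = T_C/(T_H − T_C) gives T_H − T_C = T_C/COP.
With T_C = 253.71 K, T_H = 253.71 × (1 + 1/6.47) = 292.92 K.
Converting, 292.92 K = 67.58°F.

67.6 °F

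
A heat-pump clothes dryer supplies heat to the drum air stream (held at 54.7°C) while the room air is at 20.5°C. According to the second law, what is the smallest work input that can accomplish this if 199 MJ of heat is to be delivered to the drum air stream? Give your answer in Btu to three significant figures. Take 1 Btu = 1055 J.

In absolute terms T_C = 293.65 K and T_H = 327.85 K, so ΔT = 34.20 K.
The reversible limit is COP_HP = T_H/ΔT = 9.586, so W_min = Q_H/COP = Q_H·ΔT/T_H.
W_min = 199.0 × 34.20/327.85 = 20.76 MJ = 19680 Btu.

19700 Btu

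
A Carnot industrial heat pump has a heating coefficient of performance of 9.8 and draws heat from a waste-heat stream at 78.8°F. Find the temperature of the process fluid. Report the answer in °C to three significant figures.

COP_HP = T_H/(T_H − T_C) rearranges to T_H = COP·T_C/(COP − 1).
With T_C = 299.15 K, T_H = 9.8 × 299.15/8.800 = 333.14 K.
Converting, 333.14 K = 59.99°C.

60.0 °C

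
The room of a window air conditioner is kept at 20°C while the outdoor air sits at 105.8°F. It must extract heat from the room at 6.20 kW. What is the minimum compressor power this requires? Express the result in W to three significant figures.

444 W

In absolute terms T_C = 293.15 K and T_H = 314.15 K, so ΔT = 21.00 K.
COP_Carnot = T_C/ΔT = 293.15/21.00 = 13.96.
Ẇ_min = Q̇/COP_Carnot = 6.200/13.96 = 0.4441 kW = 444.1 W.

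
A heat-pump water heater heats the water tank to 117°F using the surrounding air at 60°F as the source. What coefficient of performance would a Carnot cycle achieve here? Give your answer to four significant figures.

10.12

In absolute terms T_C = 288.71 K and T_H = 320.37 K, so ΔT = 31.67 K.
For a reversible cycle, COP_Carnot = T_H/ΔT = 320.37/31.67 = 10.12.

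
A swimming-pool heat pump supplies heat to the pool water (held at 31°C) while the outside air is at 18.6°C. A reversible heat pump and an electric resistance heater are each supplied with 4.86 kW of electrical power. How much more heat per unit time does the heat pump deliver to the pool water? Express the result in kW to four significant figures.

114.3 kW

In absolute terms T_C = 291.75 K and T_H = 304.15 K, so ΔT = 12.40 K.
COP_Carnot = T_H/ΔT = 304.15/12.40 = 24.53.
The heat pump delivers Q̇_H = COP × Ẇ = 119.2 kW; the resistance heater delivers Ẇ = 4.860 kW.
Extra = (COP − 1)·Ẇ = 114.3 kW.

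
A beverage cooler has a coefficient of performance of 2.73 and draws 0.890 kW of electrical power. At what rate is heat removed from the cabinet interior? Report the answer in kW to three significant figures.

Q̇_C = COP × Ẇ = 2.73 × 0.8900 = 2.430 kW.

2.43 kW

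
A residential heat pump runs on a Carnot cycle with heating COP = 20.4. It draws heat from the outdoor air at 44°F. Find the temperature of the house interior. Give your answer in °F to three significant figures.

COP_HP = T_H/(T_H − T_C) rearranges to T_H = COP·T_C/(COP − 1).
With T_C = 279.82 K, T_H = 20.4 × 279.82/19.40 = 294.24 K.
Converting, 294.24 K = 69.96°F.

70.0 °F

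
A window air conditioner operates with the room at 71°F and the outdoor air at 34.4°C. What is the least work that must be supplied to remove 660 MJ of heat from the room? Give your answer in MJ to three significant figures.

In absolute terms T_C = 294.82 K and T_H = 307.55 K, so ΔT = 12.73 K.
The reversible limit is COP_R = T_C/ΔT = 23.15, so W_min = Q_C/COP = Q_C·ΔT/T_C.
W_min = 660.0 × 12.73/294.82 = 28.51 MJ.

28.5 MJ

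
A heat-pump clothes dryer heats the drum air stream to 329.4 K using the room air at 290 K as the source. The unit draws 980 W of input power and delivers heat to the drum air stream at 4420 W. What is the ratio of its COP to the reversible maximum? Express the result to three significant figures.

0.539

COP_actual = Q̇_H/Ẇ = 4420/980.0 = 4.510.
The reservoir spacing is ΔT = 329.4 − 290 = 39.40 K.
COP_Carnot = T_H/ΔT = 329.40/39.40 = 8.360.
η_II = COP_actual/COP_Carnot = 4.510/8.360 = 0.5395.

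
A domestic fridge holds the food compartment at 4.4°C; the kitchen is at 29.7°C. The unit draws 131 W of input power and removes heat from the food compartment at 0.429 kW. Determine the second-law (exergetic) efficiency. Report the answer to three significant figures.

Converting, Q̇_C = 0.4290 kW = 429.0 W, so COP_actual = Q̇_C/Ẇ = 429.0/131.0 = 3.275.
In absolute terms T_C = 277.55 K and T_H = 302.85 K, so ΔT = 25.30 K.
COP_Carnot = T_C/ΔT = 277.55/25.30 = 10.97.
η_II = COP_actual/COP_Carnot = 3.275/10.97 = 0.2985.

0.299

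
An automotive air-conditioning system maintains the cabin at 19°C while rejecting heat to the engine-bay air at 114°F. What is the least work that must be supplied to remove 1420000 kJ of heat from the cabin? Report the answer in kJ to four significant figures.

129100 kJ

In absolute terms T_C = 292.15 K and T_H = 318.71 K, so ΔT = 26.56 K.
The reversible limit is COP_R = T_C/ΔT = 11.00, so W_min = Q_C/COP = Q_C·ΔT/T_C.
W_min = 1420000 × 26.56/292.15 = 129100 kJ.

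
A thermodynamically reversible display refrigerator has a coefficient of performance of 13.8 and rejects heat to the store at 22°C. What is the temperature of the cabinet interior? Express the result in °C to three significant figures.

2.06 °C

For a Carnot refrigerator COP_R = T_C/(T_H − T_C), so T_C = COP·T_H/(1 + COP).
With T_H = 295.15 K, T_C = 13.8 × 295.15/14.80 = 275.21 K.
Converting, 275.21 K = 2.06°C.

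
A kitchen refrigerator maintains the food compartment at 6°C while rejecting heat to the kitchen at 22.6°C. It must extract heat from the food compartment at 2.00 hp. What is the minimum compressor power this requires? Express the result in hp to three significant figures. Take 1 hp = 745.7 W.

0.119 hp

In absolute terms T_C = 279.15 K and T_H = 295.75 K, so ΔT = 16.60 K.
COP_Carnot = T_C/ΔT = 279.15/16.60 = 16.82.
Ẇ_min = Q̇/COP_Carnot = 2.000/16.82 = 0.1189 hp.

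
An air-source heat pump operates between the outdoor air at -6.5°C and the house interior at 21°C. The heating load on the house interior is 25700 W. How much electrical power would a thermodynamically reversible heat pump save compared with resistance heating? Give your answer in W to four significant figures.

23300 W

In absolute terms T_C = 266.65 K and T_H = 294.15 K, so ΔT = 27.50 K.
COP_Carnot = T_H/ΔT = 294.15/27.50 = 10.70.
Resistance heating needs Ẇ_res = Q̇_H = 25700 W; the reversible heat pump needs only Ẇ_hp = Q̇_H/COP = 2403 W.
Saving = 25700 − 2403 = 23300 W.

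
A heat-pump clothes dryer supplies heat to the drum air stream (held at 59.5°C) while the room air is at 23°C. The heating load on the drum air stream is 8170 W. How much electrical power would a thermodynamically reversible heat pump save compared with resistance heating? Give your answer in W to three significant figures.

7270 W

In absolute terms T_C = 296.15 K and T_H = 332.65 K, so ΔT = 36.50 K.
COP_Carnot = T_H/ΔT = 332.65/36.50 = 9.114.
Resistance heating needs Ẇ_res = Q̇_H = 8170 W; the reversible heat pump needs only Ẇ_hp = Q̇_H/COP = 896.5 W.
Saving = 8170 − 896.5 = 7274 W.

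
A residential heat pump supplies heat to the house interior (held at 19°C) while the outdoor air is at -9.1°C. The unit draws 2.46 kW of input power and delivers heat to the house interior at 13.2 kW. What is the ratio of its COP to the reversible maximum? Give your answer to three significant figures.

COP_actual = Q̇_H/Ẇ = 13.20/2.460 = 5.366.
In absolute terms T_C = 264.05 K and T_H = 292.15 K, so ΔT = 28.10 K.
COP_Carnot = T_H/ΔT = 292.15/28.10 = 10.40.
η_II = COP_actual/COP_Carnot = 5.366/10.40 = 0.5161.

0.516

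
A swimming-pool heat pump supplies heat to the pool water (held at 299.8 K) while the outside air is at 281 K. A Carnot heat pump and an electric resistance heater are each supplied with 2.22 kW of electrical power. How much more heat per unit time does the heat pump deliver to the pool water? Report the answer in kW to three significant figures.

33.2 kW

The reservoir spacing is ΔT = 299.8 − 281 = 18.80 K.
COP_Carnot = T_H/ΔT = 299.80/18.80 = 15.95.
The heat pump delivers Q̇_H = COP × Ẇ = 35.40 kW; the resistance heater delivers Ẇ = 2.220 kW.
Extra = (COP − 1)·Ẇ = 33.18 kW.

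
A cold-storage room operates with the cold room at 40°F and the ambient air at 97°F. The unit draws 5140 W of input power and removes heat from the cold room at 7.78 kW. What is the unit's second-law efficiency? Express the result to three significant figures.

Converting, Q̇_C = 7.780 kW = 7780 W, so COP_actual = Q̇_C/Ẇ = 7780/5140 = 1.514.
In absolute terms T_C = 277.59 K and T_H = 309.26 K, so ΔT = 31.67 K.
COP_Carnot = T_C/ΔT = 277.59/31.67 = 8.766.
η_II = COP_actual/COP_Carnot = 1.514/8.766 = 0.1727.

0.173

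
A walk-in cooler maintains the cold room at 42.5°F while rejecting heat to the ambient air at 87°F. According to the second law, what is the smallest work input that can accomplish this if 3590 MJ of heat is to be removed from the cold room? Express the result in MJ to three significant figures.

In absolute terms T_C = 278.98 K and T_H = 303.71 K, so ΔT = 24.72 K.
The reversible limit is COP_R = T_C/ΔT = 11.28, so W_min = Q_C/COP = Q_C·ΔT/T_C.
W_min = 3590 × 24.72/278.98 = 318.1 MJ.

318 MJ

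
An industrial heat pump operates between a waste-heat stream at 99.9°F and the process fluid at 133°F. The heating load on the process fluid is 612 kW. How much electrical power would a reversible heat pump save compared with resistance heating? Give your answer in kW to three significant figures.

578 kW

In absolute terms T_C = 310.87 K and T_H = 329.26 K, so ΔT = 18.39 K.
COP_Carnot = T_H/ΔT = 329.26/18.39 = 17.91.
Resistance heating needs Ẇ_res = Q̇_H = 612.0 kW; the reversible heat pump needs only Ẇ_hp = Q̇_H/COP = 34.18 kW.
Saving = 612.0 − 34.18 = 577.8 kW.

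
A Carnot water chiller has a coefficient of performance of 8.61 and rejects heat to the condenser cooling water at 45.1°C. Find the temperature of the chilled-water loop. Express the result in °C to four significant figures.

For a Carnot refrigerator COP_R = T_C/(T_H − T_C), so T_C = COP·T_H/(1 + COP).
With T_H = 318.25 K, T_C = 8.61 × 318.25/9.610 = 285.13 K.
Converting, 285.13 K = 11.98°C.

11.98 °C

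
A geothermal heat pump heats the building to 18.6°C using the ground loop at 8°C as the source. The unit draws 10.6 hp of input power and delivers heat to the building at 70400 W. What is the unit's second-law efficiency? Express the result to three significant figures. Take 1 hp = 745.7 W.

0.324

Converting, Q̇_H = 70400 W = 94.41 hp, so COP_actual = Q̇_H/Ẇ = 94.41/10.60 = 8.906.
In absolute terms T_C = 281.15 K and T_H = 291.75 K, so ΔT = 10.60 K.
COP_Carnot = T_H/ΔT = 291.75/10.60 = 27.52.
η_II = COP_actual/COP_Carnot = 8.906/27.52 = 0.3236.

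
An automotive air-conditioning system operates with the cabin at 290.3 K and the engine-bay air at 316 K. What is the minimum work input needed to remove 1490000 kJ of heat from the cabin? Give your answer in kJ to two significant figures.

130000 kJ

The reservoir spacing is ΔT = 316 − 290.3 = 25.70 K.
The reversible limit is COP_R = T_C/ΔT = 11.30, so W_min = Q_C/COP = Q_C·ΔT/T_C.
W_min = 1490000 × 25.70/290.30 = 131900 kJ.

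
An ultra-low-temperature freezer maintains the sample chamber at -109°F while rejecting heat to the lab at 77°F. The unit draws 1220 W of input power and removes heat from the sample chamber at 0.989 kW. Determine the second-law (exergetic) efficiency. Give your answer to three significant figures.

0.430

Converting, Q̇_C = 0.9890 kW = 989.0 W, so COP_actual = Q̇_C/Ẇ = 989.0/1220 = 0.8107.
In absolute terms T_C = 194.82 K and T_H = 298.15 K, so ΔT = 103.3 K.
COP_Carnot = T_C/ΔT = 194.82/103.3 = 1.885.
η_II = COP_actual/COP_Carnot = 0.8107/1.885 = 0.4300.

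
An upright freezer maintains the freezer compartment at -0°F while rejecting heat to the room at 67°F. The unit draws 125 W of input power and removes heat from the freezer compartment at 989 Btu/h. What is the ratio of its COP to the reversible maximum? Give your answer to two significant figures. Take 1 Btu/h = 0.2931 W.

Converting, Q̇_C = 989.0 Btu/h = 289.9 W, so COP_actual = Q̇_C/Ẇ = 289.9/125.0 = 2.319.
In absolute terms T_C = 255.37 K and T_H = 292.59 K, so ΔT = 37.22 K.
COP_Carnot = T_C/ΔT = 255.37/37.22 = 6.861.
η_II = COP_actual/COP_Carnot = 2.319/6.861 = 0.3380.

0.34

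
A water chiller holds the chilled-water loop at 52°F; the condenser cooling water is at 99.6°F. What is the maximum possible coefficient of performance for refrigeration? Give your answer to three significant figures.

10.7

In absolute terms T_C = 284.26 K and T_H = 310.71 K, so ΔT = 26.44 K.
For a reversible cycle, COP_Carnot = T_C/ΔT = 284.26/26.44 = 10.75.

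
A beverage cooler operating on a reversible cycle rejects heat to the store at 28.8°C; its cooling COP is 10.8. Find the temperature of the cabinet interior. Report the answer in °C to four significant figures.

For a Carnot refrigerator COP_R = T_C/(T_H − T_C), so T_C = COP·T_H/(1 + COP).
With T_H = 301.95 K, T_C = 10.8 × 301.95/11.80 = 276.36 K.
Converting, 276.36 K = 3.21°C.

3.211 °C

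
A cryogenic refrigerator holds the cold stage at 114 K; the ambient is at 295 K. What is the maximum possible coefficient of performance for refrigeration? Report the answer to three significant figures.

The reservoir spacing is ΔT = 295 − 114 = 181.0 K.
For a reversible cycle, COP_Carnot = T_C/ΔT = 114.00/181.0 = 0.6298.

0.630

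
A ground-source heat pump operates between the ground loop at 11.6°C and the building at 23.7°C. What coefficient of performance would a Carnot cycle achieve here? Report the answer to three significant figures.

24.5

In absolute terms T_C = 284.75 K and T_H = 296.85 K, so ΔT = 12.10 K.
For a reversible cycle, COP_Carnot = T_H/ΔT = 296.85/12.10 = 24.53.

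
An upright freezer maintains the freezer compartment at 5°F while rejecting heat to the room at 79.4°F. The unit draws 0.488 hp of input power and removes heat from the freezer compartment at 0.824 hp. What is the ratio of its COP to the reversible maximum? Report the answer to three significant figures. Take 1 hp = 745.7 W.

0.270

COP_actual = Q̇_C/Ẇ = 0.8240/0.4880 = 1.689.
In absolute terms T_C = 258.15 K and T_H = 299.48 K, so ΔT = 41.33 K.
COP_Carnot = T_C/ΔT = 258.15/41.33 = 6.246.
η_II = COP_actual/COP_Carnot = 1.689/6.246 = 0.2704.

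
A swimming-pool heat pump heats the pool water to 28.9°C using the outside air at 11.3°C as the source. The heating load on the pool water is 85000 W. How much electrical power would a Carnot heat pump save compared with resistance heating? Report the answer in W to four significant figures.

80050 W

In absolute terms T_C = 284.45 K and T_H = 302.05 K, so ΔT = 17.60 K.
COP_Carnot = T_H/ΔT = 302.05/17.60 = 17.16.
Resistance heating needs Ẇ_res = Q̇_H = 85000 W; the reversible heat pump needs only Ẇ_hp = Q̇_H/COP = 4953 W.
Saving = 85000 − 4953 = 80050 W.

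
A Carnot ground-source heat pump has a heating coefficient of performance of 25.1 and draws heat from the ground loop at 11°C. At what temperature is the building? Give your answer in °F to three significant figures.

73.0 °F

COP_HP = T_H/(T_H − T_C) rearranges to T_H = COP·T_C/(COP − 1).
With T_C = 284.15 K, T_H = 25.1 × 284.15/24.10 = 295.94 K.
Converting, 295.94 K = 73.02°F.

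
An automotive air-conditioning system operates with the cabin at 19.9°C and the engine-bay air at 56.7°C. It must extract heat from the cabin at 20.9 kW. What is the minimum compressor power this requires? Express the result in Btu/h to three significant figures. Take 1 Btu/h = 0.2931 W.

8950 Btu/h

In absolute terms T_C = 293.05 K and T_H = 329.85 K, so ΔT = 36.80 K.
COP_Carnot = T_C/ΔT = 293.05/36.80 = 7.963.
Ẇ_min = Q̇/COP_Carnot = 20.90/7.963 = 2.625 kW = 8954 Btu/h.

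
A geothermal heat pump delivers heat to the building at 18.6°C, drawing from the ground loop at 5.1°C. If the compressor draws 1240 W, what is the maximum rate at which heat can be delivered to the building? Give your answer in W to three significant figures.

In absolute terms T_C = 278.25 K and T_H = 291.75 K, so ΔT = 13.50 K.
COP_Carnot = T_H/ΔT = 291.75/13.50 = 21.61.
Q̇_max = COP_Carnot × Ẇ = 21.61 × 1240 W = 26800 W.

26800 W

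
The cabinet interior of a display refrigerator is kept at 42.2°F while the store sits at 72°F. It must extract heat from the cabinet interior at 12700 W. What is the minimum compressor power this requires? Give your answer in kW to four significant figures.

0.7541 kW

In absolute terms T_C = 278.82 K and T_H = 295.37 K, so ΔT = 16.56 K.
COP_Carnot = T_C/ΔT = 278.82/16.56 = 16.84.
Ẇ_min = Q̇/COP_Carnot = 12700/16.84 = 754.1 W = 0.7541 kW.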